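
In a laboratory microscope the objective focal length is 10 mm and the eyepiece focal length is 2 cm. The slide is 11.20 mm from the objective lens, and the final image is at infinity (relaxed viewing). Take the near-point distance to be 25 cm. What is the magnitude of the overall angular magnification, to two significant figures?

Convert to cm: f_obj = 10 mm = 1 cm; d_o = 11.20 mm = 1.12 cm.
Objective: 1/d_i = 1/f_obj - 1/d_o = 1/1 - 1/1.12 = 0.10714 cm^-1, so d_i = 9.333 cm.
m_obj = -d_i/d_o = -9.333/1.12 = -8.333.
Eyepiece angular magnification (image at infinity): M_eye = D/f_e = 25/2 = 12.500.
Overall M = m_obj x M_eye = (-8.333)(12.500) = -104.17.
|M| = 104.17.

100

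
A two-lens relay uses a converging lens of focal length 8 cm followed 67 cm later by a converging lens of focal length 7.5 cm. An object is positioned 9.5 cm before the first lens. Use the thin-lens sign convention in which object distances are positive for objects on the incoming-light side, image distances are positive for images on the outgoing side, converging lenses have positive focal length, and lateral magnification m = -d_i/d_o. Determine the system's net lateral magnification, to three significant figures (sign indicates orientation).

Applying the thin-lens equation to the first lens, 1/8 = 1/9.5 + 1/d_i1, which gives d_i1 = 50.667 cm.
Its lateral magnification is m_1 = -d_i1/d_o1 = -(50.667)/9.5 = -5.3333.
That image sits 16.333 cm in front of the second lens, so d_o2 = 16.333 cm.
Applying the thin-lens equation again with f_2 = 7.5 cm and d_o2 = 16.333 cm gives d_i2 = 13.868 cm.
m_2 = -(13.868)/(16.333) = -0.8491.
Total m = m_1 x m_2 = (-5.3333)(-0.8491) = 4.5283.

4.53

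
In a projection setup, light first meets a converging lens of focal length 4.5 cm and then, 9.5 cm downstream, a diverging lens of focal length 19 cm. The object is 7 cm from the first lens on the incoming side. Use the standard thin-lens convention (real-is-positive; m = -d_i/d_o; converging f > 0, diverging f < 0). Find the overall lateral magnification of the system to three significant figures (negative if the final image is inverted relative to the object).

-2.15

Lens 1: 1/d_i1 = 1/f_1 - 1/d_o1 = 1/4.5 - 1/7 = 0.07937 cm^-1, so d_i1 = 12.600 cm.
m_1 = -(12.600)/7 = -1.8000.
Since 12.600 cm > 9.5 cm, the first image lies past the second lens and serves as a virtual object: d_o2 = L - d_i1 = -3.100 cm.
Lens 2: 1/d_i2 = 1/f_2 - 1/d_o2 = 1/(-19) - 1/(-3.100) = 0.26995 cm^-1, so d_i2 = 3.704 cm.
m_2 = -(3.704)/(-3.100) = 1.1950.
The system's lateral magnification is m_1 m_2 = (-1.8000)(1.1950) = -2.1509.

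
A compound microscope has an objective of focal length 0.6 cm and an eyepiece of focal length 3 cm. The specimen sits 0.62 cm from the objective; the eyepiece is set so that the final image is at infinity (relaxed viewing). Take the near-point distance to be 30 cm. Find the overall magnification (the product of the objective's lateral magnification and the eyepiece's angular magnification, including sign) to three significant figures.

Objective: 1/d_i = 1/f_obj - 1/d_o = 1/0.6 - 1/0.62 = 0.05376 cm^-1, so d_i = 18.600 cm.
m_obj = -d_i/d_o = -18.600/0.62 = -30.000.
Eyepiece angular magnification (image at infinity): M_eye = D/f_e = 30/3 = 10.000.
Overall M = m_obj x M_eye = (-30.000)(10.000) = -300.00.

-300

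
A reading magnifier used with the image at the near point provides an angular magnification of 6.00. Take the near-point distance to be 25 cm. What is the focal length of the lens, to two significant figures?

5.0 cm

For the image at the near point, M = 1 + D/f.
f = D/(M - 1) = 25/(6.0 - 1) = 5.000 cm.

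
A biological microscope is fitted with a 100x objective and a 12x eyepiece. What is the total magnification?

The overall magnification of a compound microscope is the product of the objective and eyepiece magnifications:
M = M_obj x M_eye = 100 x 12 = 1200.

1200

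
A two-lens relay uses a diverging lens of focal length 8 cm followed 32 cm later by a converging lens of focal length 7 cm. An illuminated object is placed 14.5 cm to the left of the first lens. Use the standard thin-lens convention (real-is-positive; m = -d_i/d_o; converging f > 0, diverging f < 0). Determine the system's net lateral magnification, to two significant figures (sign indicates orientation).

-0.083

First lens: d_i1 = 1/(1/(-8) - 1/14.5) = -5.156 cm.
m_1 = -(-5.156)/14.5 = 0.3556.
With d_i1 < 0 the first image is virtual and lies on the object side; the object distance for lens 2 is d_o2 = 32 - (-5.156) = 37.156 cm.
Second lens: d_i2 = 1/(1/7 - 1/(37.156)) = 8.625 cm.
m_2 = -(8.625)/(37.156) = -0.2321.
Overall magnification: m = m_1 m_2 = -0.0825.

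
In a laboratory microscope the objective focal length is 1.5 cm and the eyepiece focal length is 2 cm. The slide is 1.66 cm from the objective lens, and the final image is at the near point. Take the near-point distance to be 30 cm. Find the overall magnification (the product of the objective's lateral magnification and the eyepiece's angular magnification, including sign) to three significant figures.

-150

Objective: 1/d_i = 1/f_obj - 1/d_o = 1/1.5 - 1/1.66 = 0.06426 cm^-1, so d_i = 15.563 cm.
m_obj = -d_i/d_o = -15.563/1.66 = -9.375.
Eyepiece angular magnification (image at near point): M_eye = 1 + D/f_e = 1 + 30/2 = 16.000.
Overall M = m_obj x M_eye = (-9.375)(16.000) = -150.00.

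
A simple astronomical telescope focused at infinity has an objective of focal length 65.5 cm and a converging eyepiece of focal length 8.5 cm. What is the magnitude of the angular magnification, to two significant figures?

7.7

|M| = f_obj/|f_eye| = 65.5/8.5 = 7.706.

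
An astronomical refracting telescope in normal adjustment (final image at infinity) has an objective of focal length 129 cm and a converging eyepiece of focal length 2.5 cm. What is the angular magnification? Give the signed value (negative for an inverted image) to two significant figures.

M = -f_obj/f_eye = -129/(2.5) = -51.600.

-52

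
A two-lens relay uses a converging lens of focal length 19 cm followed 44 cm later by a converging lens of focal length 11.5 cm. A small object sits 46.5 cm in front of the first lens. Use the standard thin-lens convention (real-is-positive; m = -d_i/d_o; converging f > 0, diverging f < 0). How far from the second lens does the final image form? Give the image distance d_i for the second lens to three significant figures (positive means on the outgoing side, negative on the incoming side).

Lens 1: 1/d_i1 = 1/f_1 - 1/d_o1 = 1/19 - 1/46.5 = 0.03113 cm^-1, so d_i1 = 32.127 cm.
That image sits 11.873 cm in front of the second lens, so d_o2 = 11.873 cm.
Lens 2: 1/d_i2 = 1/f_2 - 1/d_o2 = 1/11.5 - 1/(11.873) = 0.00273 cm^-1, so d_i2 = 366.317 cm.

366 cm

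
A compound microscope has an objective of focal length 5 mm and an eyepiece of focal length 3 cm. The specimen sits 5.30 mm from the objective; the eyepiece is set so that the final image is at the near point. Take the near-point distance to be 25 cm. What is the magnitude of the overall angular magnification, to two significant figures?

160

Convert to cm: f_obj = 5 mm = 0.5 cm; d_o = 5.30 mm = 0.53 cm.
Objective: 1/d_i = 1/f_obj - 1/d_o = 1/0.5 - 1/0.53 = 0.11321 cm^-1, so d_i = 8.833 cm.
m_obj = -d_i/d_o = -8.833/0.53 = -16.667.
Eyepiece angular magnification (image at near point): M_eye = 1 + D/f_e = 1 + 25/3 = 9.333.
Overall M = m_obj x M_eye = (-16.667)(9.333) = -155.56.
|M| = 155.56.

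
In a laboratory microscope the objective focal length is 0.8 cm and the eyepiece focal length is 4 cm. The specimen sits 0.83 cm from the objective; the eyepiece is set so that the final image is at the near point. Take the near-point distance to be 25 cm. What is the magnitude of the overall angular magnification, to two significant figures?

Objective: 1/d_i = 1/f_obj - 1/d_o = 1/0.8 - 1/0.83 = 0.04518 cm^-1, so d_i = 22.133 cm.
m_obj = -d_i/d_o = -22.133/0.83 = -26.667.
Eyepiece angular magnification (image at near point): M_eye = 1 + D/f_e = 1 + 25/4 = 7.250.
Overall M = m_obj x M_eye = (-26.667)(7.250) = -193.33.
|M| = 193.33.

190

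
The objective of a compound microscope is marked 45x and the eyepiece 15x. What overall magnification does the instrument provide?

The overall magnification of a compound microscope is the product of the objective and eyepiece magnifications:
M = M_obj x M_eye = 45 x 15 = 675.

675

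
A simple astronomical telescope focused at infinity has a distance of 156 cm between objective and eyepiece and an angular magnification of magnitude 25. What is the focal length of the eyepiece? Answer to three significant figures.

In normal adjustment the tube length equals f_obj + f_eye and |M| = f_obj/f_eye.
So f_obj = 25 f_eye and 25 f_eye + f_eye = 156 cm, giving f_eye = 156/26 = 6.000 cm and f_obj = 150.000 cm.

6.00 cm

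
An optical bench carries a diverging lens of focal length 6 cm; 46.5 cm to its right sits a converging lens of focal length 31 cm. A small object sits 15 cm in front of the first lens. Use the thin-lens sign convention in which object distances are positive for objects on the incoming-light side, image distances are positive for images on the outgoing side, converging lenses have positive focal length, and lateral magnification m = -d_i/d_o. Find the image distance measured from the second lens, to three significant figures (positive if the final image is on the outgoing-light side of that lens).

79.6 cm

Applying the thin-lens equation to the first lens, 1/(-6) = 1/15 + 1/d_i1, which gives d_i1 = -4.286 cm.
With d_i1 < 0 the first image is virtual and lies on the object side; the object distance for lens 2 is d_o2 = 46.5 - (-4.286) = 50.786 cm.
Applying the thin-lens equation again with f_2 = 31 cm and d_o2 = 50.786 cm gives d_i2 = 79.570 cm.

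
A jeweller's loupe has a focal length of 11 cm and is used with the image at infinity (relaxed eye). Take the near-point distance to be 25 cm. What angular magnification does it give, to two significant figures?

M = D/f = 25/11 = 2.273.

2.3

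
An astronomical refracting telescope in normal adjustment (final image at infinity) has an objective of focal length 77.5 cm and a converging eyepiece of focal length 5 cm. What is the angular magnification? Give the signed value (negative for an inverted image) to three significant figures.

-15.5

M = -f_obj/f_eye = -77.5/(5) = -15.500.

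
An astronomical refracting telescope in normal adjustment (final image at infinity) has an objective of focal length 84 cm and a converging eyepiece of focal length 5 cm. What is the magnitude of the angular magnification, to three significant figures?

16.8

|M| = f_obj/|f_eye| = 84/5 = 16.800.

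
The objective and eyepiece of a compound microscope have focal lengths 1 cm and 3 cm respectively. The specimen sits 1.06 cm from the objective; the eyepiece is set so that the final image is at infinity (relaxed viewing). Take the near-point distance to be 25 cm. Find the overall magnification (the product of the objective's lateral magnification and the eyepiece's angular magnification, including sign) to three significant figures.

-139

Objective: 1/d_i = 1/f_obj - 1/d_o = 1/1 - 1/1.06 = 0.05660 cm^-1, so d_i = 17.667 cm.
m_obj = -d_i/d_o = -17.667/1.06 = -16.667.
Eyepiece angular magnification (image at infinity): M_eye = D/f_e = 25/3 = 8.333.
Overall M = m_obj x M_eye = (-16.667)(8.333) = -138.89.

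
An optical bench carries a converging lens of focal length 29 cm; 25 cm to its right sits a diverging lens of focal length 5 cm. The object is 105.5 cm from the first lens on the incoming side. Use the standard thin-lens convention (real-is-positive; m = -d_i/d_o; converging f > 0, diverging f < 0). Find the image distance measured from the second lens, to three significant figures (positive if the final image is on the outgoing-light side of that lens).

-7.50 cm

Applying the thin-lens equation to the first lens, 1/29 = 1/105.5 + 1/d_i1, which gives d_i1 = 39.993 cm.
This image would form 39.993 cm past lens 1, i.e. 14.993 cm beyond lens 2, so it is a virtual object for lens 2: d_o2 = 25 - 39.993 = -14.993 cm.
Applying the thin-lens equation again with f_2 = -5 cm and d_o2 = -14.993 cm gives d_i2 = -7.502 cm.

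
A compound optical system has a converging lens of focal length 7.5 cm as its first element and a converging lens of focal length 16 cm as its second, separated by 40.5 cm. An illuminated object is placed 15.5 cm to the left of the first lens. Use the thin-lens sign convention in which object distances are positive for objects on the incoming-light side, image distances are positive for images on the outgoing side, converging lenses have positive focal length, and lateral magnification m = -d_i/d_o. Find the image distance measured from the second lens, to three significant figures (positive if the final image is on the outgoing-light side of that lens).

41.7 cm

First lens: d_i1 = 1/(1/7.5 - 1/15.5) = 14.531 cm.
Object distance for lens 2: d_o2 = 40.5 - 14.531 = 25.969 cm.
Second lens: d_i2 = 1/(1/16 - 1/(25.969)) = 41.680 cm.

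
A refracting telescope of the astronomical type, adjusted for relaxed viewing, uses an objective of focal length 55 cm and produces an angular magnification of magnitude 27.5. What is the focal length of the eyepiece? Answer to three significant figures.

2.00 cm

|M| = f_obj/f_eye, so f_eye = f_obj/|M| = 55/27.5 = 2.000 cm.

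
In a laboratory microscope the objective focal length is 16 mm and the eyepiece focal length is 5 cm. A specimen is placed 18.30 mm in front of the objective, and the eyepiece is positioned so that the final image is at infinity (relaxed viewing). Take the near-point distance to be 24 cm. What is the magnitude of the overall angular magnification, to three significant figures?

Convert to cm: f_obj = 16 mm = 1.6 cm; d_o = 18.30 mm = 1.83 cm.
Objective: 1/d_i = 1/f_obj - 1/d_o = 1/1.6 - 1/1.83 = 0.07855 cm^-1, so d_i = 12.730 cm.
m_obj = -d_i/d_o = -12.730/1.83 = -6.957.
Eyepiece angular magnification (image at infinity): M_eye = D/f_e = 24/5 = 4.800.
Overall M = m_obj x M_eye = (-6.957)(4.800) = -33.39.
|M| = 33.39.

33.4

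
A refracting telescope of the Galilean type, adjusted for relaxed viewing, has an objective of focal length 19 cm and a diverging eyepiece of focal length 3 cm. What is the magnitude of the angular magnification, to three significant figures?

6.33

|M| = f_obj/|f_eye| = 19/3 = 6.333.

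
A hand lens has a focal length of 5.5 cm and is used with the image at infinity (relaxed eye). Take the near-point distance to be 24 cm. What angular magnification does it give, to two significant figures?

4.4

M = D/f = 24/5.5 = 4.364.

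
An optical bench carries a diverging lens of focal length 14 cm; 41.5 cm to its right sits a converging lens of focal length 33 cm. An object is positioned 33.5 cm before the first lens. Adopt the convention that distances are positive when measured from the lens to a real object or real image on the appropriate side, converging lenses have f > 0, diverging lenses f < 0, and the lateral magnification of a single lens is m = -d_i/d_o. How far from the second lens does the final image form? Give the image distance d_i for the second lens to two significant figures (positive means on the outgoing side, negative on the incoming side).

92 cm

First lens: d_i1 = 1/(1/(-14) - 1/33.5) = -9.874 cm.
With d_i1 < 0 the first image is virtual and lies on the object side; the object distance for lens 2 is d_o2 = 41.5 - (-9.874) = 51.374 cm.
Second lens: d_i2 = 1/(1/33 - 1/(51.374)) = 92.270 cm.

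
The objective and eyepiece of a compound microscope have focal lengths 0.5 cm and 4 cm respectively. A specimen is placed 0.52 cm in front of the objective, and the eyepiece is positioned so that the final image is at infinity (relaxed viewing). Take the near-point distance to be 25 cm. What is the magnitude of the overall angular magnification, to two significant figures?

160

Objective: 1/d_i = 1/f_obj - 1/d_o = 1/0.5 - 1/0.52 = 0.07692 cm^-1, so d_i = 13.000 cm.
m_obj = -d_i/d_o = -13.000/0.52 = -25.000.
Eyepiece angular magnification (image at infinity): M_eye = D/f_e = 25/4 = 6.250.
Overall M = m_obj x M_eye = (-25.000)(6.250) = -156.25.
|M| = 156.25.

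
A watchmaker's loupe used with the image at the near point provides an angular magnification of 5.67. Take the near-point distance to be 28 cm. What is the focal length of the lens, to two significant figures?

For the image at the near point, M = 1 + D/f.
f = D/(M - 1) = 28/(5.67 - 1) = 5.996 cm.

6.0 cm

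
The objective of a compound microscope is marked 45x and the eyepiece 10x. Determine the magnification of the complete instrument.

The overall magnification of a compound microscope is the product of the objective and eyepiece magnifications:
M = M_obj x M_eye = 45 x 10 = 450.

450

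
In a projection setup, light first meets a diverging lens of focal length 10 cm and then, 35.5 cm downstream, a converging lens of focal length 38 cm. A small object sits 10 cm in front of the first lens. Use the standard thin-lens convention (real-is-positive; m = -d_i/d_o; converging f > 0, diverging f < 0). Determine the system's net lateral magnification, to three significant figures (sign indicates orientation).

-7.60

First lens: d_i1 = 1/(1/(-10) - 1/10) = -5.000 cm.
m_1 = -(-5.000)/10 = 0.5000.
With d_i1 < 0 the first image is virtual and lies on the object side; the object distance for lens 2 is d_o2 = 35.5 - (-5.000) = 40.500 cm.
Second lens: d_i2 = 1/(1/38 - 1/(40.500)) = 615.600 cm.
m_2 = -(615.600)/(40.500) = -15.2000.
Overall magnification: m = m_1 m_2 = -7.6000.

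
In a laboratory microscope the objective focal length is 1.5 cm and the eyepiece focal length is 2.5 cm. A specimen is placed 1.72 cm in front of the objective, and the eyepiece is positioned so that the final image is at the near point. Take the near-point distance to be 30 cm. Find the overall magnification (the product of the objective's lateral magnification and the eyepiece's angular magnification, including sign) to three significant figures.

-88.6

Objective: 1/d_i = 1/f_obj - 1/d_o = 1/1.5 - 1/1.72 = 0.08527 cm^-1, so d_i = 11.727 cm.
m_obj = -d_i/d_o = -11.727/1.72 = -6.818.
Eyepiece angular magnification (image at near point): M_eye = 1 + D/f_e = 1 + 30/2.5 = 13.000.
Overall M = m_obj x M_eye = (-6.818)(13.000) = -88.64.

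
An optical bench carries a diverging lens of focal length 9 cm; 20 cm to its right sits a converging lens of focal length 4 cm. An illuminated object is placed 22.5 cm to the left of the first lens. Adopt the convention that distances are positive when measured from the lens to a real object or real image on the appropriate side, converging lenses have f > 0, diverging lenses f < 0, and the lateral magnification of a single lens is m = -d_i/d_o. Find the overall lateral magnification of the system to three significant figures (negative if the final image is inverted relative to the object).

Applying the thin-lens equation to the first lens, 1/(-9) = 1/22.5 + 1/d_i1, which gives d_i1 = -6.429 cm.
Its lateral magnification is m_1 = -d_i1/d_o1 = -(-6.429)/22.5 = 0.2857.
With d_i1 < 0 the first image is virtual and lies on the object side; the object distance for lens 2 is d_o2 = 20 - (-6.429) = 26.429 cm.
Applying the thin-lens equation again with f_2 = 4 cm and d_o2 = 26.429 cm gives d_i2 = 4.713 cm.
m_2 = -(4.713)/(26.429) = -0.1783.
Overall magnification: m = m_1 m_2 = -0.0510.

-0.0510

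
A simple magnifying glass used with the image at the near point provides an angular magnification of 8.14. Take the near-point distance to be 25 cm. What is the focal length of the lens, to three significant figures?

3.50 cm

For the image at the near point, M = 1 + D/f.
f = D/(M - 1) = 25/(8.14 - 1) = 3.501 cm.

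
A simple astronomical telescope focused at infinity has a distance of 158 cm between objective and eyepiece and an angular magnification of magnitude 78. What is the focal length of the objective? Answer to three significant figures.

In normal adjustment the tube length equals f_obj + f_eye and |M| = f_obj/f_eye.
So f_obj = 78 f_eye and 78 f_eye + f_eye = 158 cm, giving f_eye = 158/79 = 2.000 cm and f_obj = 156.000 cm.

156 cm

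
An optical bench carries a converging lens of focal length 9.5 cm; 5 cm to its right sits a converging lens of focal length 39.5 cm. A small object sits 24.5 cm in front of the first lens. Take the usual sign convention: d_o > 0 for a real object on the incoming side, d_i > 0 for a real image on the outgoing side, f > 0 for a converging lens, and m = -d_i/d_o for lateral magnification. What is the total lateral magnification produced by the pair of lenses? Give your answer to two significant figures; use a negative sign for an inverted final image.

First lens: d_i1 = 1/(1/9.5 - 1/24.5) = 15.517 cm.
m_1 = -(15.517)/24.5 = -0.6333.
This image would form 15.517 cm past lens 1, i.e. 10.517 cm beyond lens 2, so it is a virtual object for lens 2: d_o2 = 5 - 15.517 = -10.517 cm.
Second lens: d_i2 = 1/(1/39.5 - 1/(-10.517)) = 8.305 cm.
m_2 = -(8.305)/(-10.517) = 0.7897.
Overall magnification: m = m_1 m_2 = -0.5002.

-0.50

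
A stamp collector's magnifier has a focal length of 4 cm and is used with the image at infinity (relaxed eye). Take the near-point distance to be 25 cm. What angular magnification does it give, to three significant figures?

M = D/f = 25/4 = 6.250.

6.25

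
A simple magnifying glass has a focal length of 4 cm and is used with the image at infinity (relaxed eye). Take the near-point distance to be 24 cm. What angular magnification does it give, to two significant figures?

6.0

M = D/f = 24/4 = 6.000.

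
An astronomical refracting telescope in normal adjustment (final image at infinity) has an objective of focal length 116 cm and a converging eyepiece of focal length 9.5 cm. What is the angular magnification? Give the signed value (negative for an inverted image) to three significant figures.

-12.2

M = -f_obj/f_eye = -116/(9.5) = -12.211.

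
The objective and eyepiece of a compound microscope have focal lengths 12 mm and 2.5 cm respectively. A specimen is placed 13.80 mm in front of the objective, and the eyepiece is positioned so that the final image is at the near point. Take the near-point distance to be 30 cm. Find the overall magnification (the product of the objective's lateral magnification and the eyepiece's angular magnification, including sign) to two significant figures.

Convert to cm: f_obj = 12 mm = 1.2 cm; d_o = 13.80 mm = 1.38 cm.
Objective: 1/d_i = 1/f_obj - 1/d_o = 1/1.2 - 1/1.38 = 0.10870 cm^-1, so d_i = 9.200 cm.
m_obj = -d_i/d_o = -9.200/1.38 = -6.667.
Eyepiece angular magnification (image at near point): M_eye = 1 + D/f_e = 1 + 30/2.5 = 13.000.
Overall M = m_obj x M_eye = (-6.667)(13.000) = -86.67.

-87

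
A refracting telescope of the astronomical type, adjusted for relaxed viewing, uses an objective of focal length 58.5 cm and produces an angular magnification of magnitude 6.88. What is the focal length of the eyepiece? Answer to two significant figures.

8.5 cm

|M| = f_obj/f_eye, so f_eye = f_obj/|M| = 58.5/6.88 = 8.503 cm.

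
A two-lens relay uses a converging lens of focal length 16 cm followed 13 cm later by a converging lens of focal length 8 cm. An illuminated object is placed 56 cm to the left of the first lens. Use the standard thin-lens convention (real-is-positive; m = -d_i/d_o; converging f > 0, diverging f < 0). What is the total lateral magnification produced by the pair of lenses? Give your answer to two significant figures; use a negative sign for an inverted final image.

Lens 1: 1/d_i1 = 1/f_1 - 1/d_o1 = 1/16 - 1/56 = 0.04464 cm^-1, so d_i1 = 22.400 cm.
m_1 = -(22.400)/56 = -0.4000.
Since 22.400 cm > 13 cm, the first image lies past the second lens and serves as a virtual object: d_o2 = L - d_i1 = -9.400 cm.
Lens 2: 1/d_i2 = 1/f_2 - 1/d_o2 = 1/8 - 1/(-9.400) = 0.23138 cm^-1, so d_i2 = 4.322 cm.
m_2 = -(4.322)/(-9.400) = 0.4598.
The system's lateral magnification is m_1 m_2 = (-0.4000)(0.4598) = -0.1839.

-0.18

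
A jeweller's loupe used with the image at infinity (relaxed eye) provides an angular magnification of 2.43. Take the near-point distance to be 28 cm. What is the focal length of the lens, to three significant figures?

11.5 cm

For the image at infinity, M = D/f.
f = D/M = 28/2.43 = 11.523 cm.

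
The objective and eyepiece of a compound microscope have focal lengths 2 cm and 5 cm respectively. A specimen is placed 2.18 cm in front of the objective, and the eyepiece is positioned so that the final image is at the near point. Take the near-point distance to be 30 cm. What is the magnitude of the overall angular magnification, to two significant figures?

78

Objective: 1/d_i = 1/f_obj - 1/d_o = 1/2 - 1/2.18 = 0.04128 cm^-1, so d_i = 24.222 cm.
m_obj = -d_i/d_o = -24.222/2.18 = -11.111.
Eyepiece angular magnification (image at near point): M_eye = 1 + D/f_e = 1 + 30/5 = 7.000.
Overall M = m_obj x M_eye = (-11.111)(7.000) = -77.78.
|M| = 77.78.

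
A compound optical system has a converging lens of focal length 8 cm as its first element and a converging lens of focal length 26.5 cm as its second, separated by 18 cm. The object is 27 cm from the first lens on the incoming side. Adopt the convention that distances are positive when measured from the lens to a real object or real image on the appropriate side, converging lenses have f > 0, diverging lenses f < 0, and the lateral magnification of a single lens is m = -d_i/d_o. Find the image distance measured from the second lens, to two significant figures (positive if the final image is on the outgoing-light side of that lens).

First lens: d_i1 = 1/(1/8 - 1/27) = 11.368 cm.
That image sits 6.632 cm in front of the second lens, so d_o2 = 6.632 cm.
Second lens: d_i2 = 1/(1/26.5 - 1/(6.632)) = -8.845 cm.

-8.8 cm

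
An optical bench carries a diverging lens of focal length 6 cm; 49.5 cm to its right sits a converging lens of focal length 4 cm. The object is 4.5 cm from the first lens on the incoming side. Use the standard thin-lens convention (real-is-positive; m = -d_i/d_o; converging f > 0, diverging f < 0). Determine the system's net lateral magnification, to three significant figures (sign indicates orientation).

Applying the thin-lens equation to the first lens, 1/(-6) = 1/4.5 + 1/d_i1, which gives d_i1 = -2.571 cm.
Its lateral magnification is m_1 = -d_i1/d_o1 = -(-2.571)/4.5 = 0.5714.
The intermediate image is virtual, 2.571 cm to the left of lens 1, so d_o2 = L - d_i1 = 49.5 - (-2.571) = 52.071 cm.
Applying the thin-lens equation again with f_2 = 4 cm and d_o2 = 52.071 cm gives d_i2 = 4.333 cm.
m_2 = -(4.333)/(52.071) = -0.0832.
The system's lateral magnification is m_1 m_2 = (0.5714)(-0.0832) = -0.0475.

-0.0475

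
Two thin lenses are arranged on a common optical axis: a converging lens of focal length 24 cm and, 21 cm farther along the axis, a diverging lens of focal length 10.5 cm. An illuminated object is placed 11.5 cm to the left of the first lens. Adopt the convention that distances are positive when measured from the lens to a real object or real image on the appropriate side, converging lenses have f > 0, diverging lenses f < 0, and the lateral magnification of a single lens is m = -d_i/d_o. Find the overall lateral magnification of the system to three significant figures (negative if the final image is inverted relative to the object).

Applying the thin-lens equation to the first lens, 1/24 = 1/11.5 + 1/d_i1, which gives d_i1 = -22.080 cm.
Its lateral magnification is m_1 = -d_i1/d_o1 = -(-22.080)/11.5 = 1.9200.
The intermediate image is virtual, 22.080 cm to the left of lens 1, so d_o2 = L - d_i1 = 21 - (-22.080) = 43.080 cm.
Applying the thin-lens equation again with f_2 = -10.5 cm and d_o2 = 43.080 cm gives d_i2 = -8.442 cm.
m_2 = -(-8.442)/(43.080) = 0.1960.
The system's lateral magnification is m_1 m_2 = (1.9200)(0.1960) = 0.3763.

0.376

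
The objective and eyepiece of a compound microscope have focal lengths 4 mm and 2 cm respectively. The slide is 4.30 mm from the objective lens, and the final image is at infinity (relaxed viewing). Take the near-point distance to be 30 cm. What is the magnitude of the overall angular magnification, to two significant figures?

200

Convert to cm: f_obj = 4 mm = 0.4 cm; d_o = 4.30 mm = 0.43 cm.
Objective: 1/d_i = 1/f_obj - 1/d_o = 1/0.4 - 1/0.43 = 0.17442 cm^-1, so d_i = 5.733 cm.
m_obj = -d_i/d_o = -5.733/0.43 = -13.333.
Eyepiece angular magnification (image at infinity): M_eye = D/f_e = 30/2 = 15.000.
Overall M = m_obj x M_eye = (-13.333)(15.000) = -200.00.
|M| = 200.00.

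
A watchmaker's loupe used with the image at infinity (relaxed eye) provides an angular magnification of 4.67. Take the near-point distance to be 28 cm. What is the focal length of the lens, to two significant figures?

6.0 cm

For the image at infinity, M = D/f.
f = D/M = 28/4.67 = 5.996 cm.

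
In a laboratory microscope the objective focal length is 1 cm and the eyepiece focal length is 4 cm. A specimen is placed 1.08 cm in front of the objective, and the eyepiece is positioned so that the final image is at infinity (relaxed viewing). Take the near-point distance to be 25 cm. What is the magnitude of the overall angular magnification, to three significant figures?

Objective: 1/d_i = 1/f_obj - 1/d_o = 1/1 - 1/1.08 = 0.07407 cm^-1, so d_i = 13.500 cm.
m_obj = -d_i/d_o = -13.500/1.08 = -12.500.
Eyepiece angular magnification (image at infinity): M_eye = D/f_e = 25/4 = 6.250.
Overall M = m_obj x M_eye = (-12.500)(6.250) = -78.12.
|M| = 78.12.

78.1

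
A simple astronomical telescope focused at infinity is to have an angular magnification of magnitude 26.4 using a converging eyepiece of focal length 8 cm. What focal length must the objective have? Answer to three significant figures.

|M| = f_obj/|f_eye|, so f_obj = |M| x |f_eye| = 26.4 x 8 = 211.200 cm.

211 cm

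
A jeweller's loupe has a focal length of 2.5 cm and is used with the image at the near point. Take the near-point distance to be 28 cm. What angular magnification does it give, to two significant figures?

12

M = 1 + D/f = 1 + 28/2.5 = 12.200.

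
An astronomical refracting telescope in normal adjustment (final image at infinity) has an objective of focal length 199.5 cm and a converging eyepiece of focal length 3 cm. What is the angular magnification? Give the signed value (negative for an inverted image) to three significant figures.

-66.5

M = -f_obj/f_eye = -199.5/(3) = -66.500.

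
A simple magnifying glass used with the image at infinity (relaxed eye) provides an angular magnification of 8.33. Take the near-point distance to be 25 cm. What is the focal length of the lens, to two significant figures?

3.0 cm

For the image at infinity, M = D/f.
f = D/M = 25/8.33 = 3.001 cm.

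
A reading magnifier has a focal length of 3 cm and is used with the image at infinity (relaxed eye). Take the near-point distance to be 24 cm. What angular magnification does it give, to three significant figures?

8.00

M = D/f = 24/3 = 8.000.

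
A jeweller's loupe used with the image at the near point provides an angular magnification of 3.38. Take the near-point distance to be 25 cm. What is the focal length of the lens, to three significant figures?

For the image at the near point, M = 1 + D/f.
f = D/(M - 1) = 25/(3.38 - 1) = 10.504 cm.

10.5 cm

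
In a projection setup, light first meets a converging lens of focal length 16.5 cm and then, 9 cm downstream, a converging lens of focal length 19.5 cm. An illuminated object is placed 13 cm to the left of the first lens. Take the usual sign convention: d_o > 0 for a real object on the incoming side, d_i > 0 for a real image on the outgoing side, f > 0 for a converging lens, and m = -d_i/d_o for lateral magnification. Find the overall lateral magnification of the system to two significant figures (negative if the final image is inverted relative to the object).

-1.8

First lens: d_i1 = 1/(1/16.5 - 1/13) = -61.286 cm.
m_1 = -(-61.286)/13 = 4.7143.
The intermediate image is virtual, 61.286 cm to the left of lens 1, so d_o2 = L - d_i1 = 9 - (-61.286) = 70.286 cm.
Second lens: d_i2 = 1/(1/19.5 - 1/(70.286)) = 26.987 cm.
m_2 = -(26.987)/(70.286) = -0.3840.
Total m = m_1 x m_2 = (4.7143)(-0.3840) = -1.8101.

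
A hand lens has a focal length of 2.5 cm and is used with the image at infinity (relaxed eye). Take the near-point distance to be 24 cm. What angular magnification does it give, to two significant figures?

M = D/f = 24/2.5 = 9.600.

9.6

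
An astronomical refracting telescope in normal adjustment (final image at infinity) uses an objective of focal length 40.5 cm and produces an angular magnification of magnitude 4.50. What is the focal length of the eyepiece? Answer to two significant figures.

9.0 cm

|M| = f_obj/f_eye, so f_eye = f_obj/|M| = 40.5/4.5 = 9.000 cm.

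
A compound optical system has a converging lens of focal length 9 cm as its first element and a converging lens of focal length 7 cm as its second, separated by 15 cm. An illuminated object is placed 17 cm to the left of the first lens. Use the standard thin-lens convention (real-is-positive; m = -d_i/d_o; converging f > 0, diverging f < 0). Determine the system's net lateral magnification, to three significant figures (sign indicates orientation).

First lens: d_i1 = 1/(1/9 - 1/17) = 19.125 cm.
m_1 = -(19.125)/17 = -1.1250.
Since 19.125 cm > 15 cm, the first image lies past the second lens and serves as a virtual object: d_o2 = L - d_i1 = -4.125 cm.
Second lens: d_i2 = 1/(1/7 - 1/(-4.125)) = 2.596 cm.
m_2 = -(2.596)/(-4.125) = 0.6292.
Overall magnification: m = m_1 m_2 = -0.7079.

-0.708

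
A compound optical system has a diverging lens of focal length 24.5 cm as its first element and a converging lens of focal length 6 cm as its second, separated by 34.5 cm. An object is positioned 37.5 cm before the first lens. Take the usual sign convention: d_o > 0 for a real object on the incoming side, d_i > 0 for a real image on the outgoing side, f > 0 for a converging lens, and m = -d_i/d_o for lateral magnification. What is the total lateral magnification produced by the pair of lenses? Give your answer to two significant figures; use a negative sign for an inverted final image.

-0.055

Lens 1: 1/d_i1 = 1/f_1 - 1/d_o1 = 1/(-24.5) - 1/37.5 = -0.06748 cm^-1, so d_i1 = -14.819 cm.
m_1 = -(-14.819)/37.5 = 0.3952.
The intermediate image is virtual, 14.819 cm to the left of lens 1, so d_o2 = L - d_i1 = 34.5 - (-14.819) = 49.319 cm.
Lens 2: 1/d_i2 = 1/f_2 - 1/d_o2 = 1/6 - 1/(49.319) = 0.14639 cm^-1, so d_i2 = 6.831 cm.
m_2 = -(6.831)/(49.319) = -0.1385.
The system's lateral magnification is m_1 m_2 = (0.3952)(-0.1385) = -0.0547.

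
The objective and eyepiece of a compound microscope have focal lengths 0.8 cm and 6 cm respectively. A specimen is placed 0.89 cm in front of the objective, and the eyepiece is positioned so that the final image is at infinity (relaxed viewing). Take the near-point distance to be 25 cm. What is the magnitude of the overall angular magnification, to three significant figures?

Objective: 1/d_i = 1/f_obj - 1/d_o = 1/0.8 - 1/0.89 = 0.12640 cm^-1, so d_i = 7.911 cm.
m_obj = -d_i/d_o = -7.911/0.89 = -8.889.
Eyepiece angular magnification (image at infinity): M_eye = D/f_e = 25/6 = 4.167.
Overall M = m_obj x M_eye = (-8.889)(4.167) = -37.04.
|M| = 37.04.

37.0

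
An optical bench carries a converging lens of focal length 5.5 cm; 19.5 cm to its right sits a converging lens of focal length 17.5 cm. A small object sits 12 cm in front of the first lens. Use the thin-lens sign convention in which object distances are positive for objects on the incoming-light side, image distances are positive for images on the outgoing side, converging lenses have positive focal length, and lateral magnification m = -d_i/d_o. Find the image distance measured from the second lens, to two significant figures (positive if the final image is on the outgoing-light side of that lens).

Lens 1: 1/d_i1 = 1/f_1 - 1/d_o1 = 1/5.5 - 1/12 = 0.09848 cm^-1, so d_i1 = 10.154 cm.
Object distance for lens 2: d_o2 = 19.5 - 10.154 = 9.346 cm.
Lens 2: 1/d_i2 = 1/f_2 - 1/d_o2 = 1/17.5 - 1/(9.346) = -0.04985 cm^-1, so d_i2 = -20.059 cm.

-20 cm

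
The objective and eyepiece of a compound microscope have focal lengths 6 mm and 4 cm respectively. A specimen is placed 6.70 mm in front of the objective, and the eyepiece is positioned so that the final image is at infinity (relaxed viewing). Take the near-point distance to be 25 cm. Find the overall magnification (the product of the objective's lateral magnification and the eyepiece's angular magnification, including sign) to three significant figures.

Convert to cm: f_obj = 6 mm = 0.6 cm; d_o = 6.70 mm = 0.67 cm.
Objective: 1/d_i = 1/f_obj - 1/d_o = 1/0.6 - 1/0.67 = 0.17413 cm^-1, so d_i = 5.743 cm.
m_obj = -d_i/d_o = -5.743/0.67 = -8.571.
Eyepiece angular magnification (image at infinity): M_eye = D/f_e = 25/4 = 6.250.
Overall M = m_obj x M_eye = (-8.571)(6.250) = -53.57.

-53.6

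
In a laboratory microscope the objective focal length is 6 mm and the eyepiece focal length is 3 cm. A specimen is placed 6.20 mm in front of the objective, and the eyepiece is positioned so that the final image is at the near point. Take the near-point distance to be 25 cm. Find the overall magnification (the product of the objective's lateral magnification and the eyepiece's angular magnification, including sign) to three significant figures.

-280

Convert to cm: f_obj = 6 mm = 0.6 cm; d_o = 6.20 mm = 0.62 cm.
Objective: 1/d_i = 1/f_obj - 1/d_o = 1/0.6 - 1/0.62 = 0.05376 cm^-1, so d_i = 18.600 cm.
m_obj = -d_i/d_o = -18.600/0.62 = -30.000.
Eyepiece angular magnification (image at near point): M_eye = 1 + D/f_e = 1 + 25/3 = 9.333.
Overall M = m_obj x M_eye = (-30.000)(9.333) = -280.00.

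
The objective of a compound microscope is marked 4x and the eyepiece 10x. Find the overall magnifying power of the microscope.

40

The overall magnification of a compound microscope is the product of the objective and eyepiece magnifications:
M = M_obj x M_eye = 4 x 10 = 40.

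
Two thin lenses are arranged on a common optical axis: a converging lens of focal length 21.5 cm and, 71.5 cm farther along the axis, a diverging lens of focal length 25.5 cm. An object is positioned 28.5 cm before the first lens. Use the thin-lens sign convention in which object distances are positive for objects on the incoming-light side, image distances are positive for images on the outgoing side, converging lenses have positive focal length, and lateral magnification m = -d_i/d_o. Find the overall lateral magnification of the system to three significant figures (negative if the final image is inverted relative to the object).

-8.28

Applying the thin-lens equation to the first lens, 1/21.5 = 1/28.5 + 1/d_i1, which gives d_i1 = 87.536 cm.
Its lateral magnification is m_1 = -d_i1/d_o1 = -(87.536)/28.5 = -3.0714.
Since 87.536 cm > 71.5 cm, the first image lies past the second lens and serves as a virtual object: d_o2 = L - d_i1 = -16.036 cm.
Applying the thin-lens equation again with f_2 = -25.5 cm and d_o2 = -16.036 cm gives d_i2 = 43.206 cm.
m_2 = -(43.206)/(-16.036) = 2.6943.
Total m = m_1 x m_2 = (-3.0714)(2.6943) = -8.2755.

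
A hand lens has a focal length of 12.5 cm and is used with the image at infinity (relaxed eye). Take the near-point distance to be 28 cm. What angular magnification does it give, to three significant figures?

2.24

M = D/f = 28/12.5 = 2.240.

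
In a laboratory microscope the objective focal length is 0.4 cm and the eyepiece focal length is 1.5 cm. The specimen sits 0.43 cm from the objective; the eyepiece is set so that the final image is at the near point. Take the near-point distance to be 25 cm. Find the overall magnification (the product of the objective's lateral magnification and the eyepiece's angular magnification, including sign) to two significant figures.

Objective: 1/d_i = 1/f_obj - 1/d_o = 1/0.4 - 1/0.43 = 0.17442 cm^-1, so d_i = 5.733 cm.
m_obj = -d_i/d_o = -5.733/0.43 = -13.333.
Eyepiece angular magnification (image at near point): M_eye = 1 + D/f_e = 1 + 25/1.5 = 17.667.
Overall M = m_obj x M_eye = (-13.333)(17.667) = -235.56.

-240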